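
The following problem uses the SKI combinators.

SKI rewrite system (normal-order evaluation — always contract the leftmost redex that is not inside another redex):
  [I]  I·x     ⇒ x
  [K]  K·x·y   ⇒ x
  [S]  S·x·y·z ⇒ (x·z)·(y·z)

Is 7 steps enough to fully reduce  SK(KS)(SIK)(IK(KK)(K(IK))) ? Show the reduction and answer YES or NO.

Answer: YES — reaches normal form K in 7 ≤ 7 steps

Derivation:
  start: SK(KS)(SIK)(IK(KK)(K(IK)))
  step 1: K(SIK)(KS(SIK))(IK(KK)(K(IK)))
  step 2: SIK(IK(KK)(K(IK)))
  step 3: I(IK(KK)(K(IK)))(K(IK(KK)(K(IK))))
  step 4: IK(KK)(K(IK))(K(IK(KK)(K(IK))))
  step 5: K(KK)(K(IK))(K(IK(KK)(K(IK))))
  step 6: KK(K(IK(KK)(K(IK))))
  step 7: K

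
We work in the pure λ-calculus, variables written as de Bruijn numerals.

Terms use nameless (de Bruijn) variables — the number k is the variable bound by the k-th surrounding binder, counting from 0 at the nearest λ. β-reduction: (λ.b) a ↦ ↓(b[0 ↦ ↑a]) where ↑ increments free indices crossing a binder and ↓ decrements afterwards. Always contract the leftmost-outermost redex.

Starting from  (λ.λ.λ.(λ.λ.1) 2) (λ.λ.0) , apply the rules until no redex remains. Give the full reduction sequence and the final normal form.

Answer: normal form = λ.λ.λ.λ.λ.0  (in 2 steps)

Reduction:
  start: (λ.λ.λ.(λ.λ.1) 2) (λ.λ.0)
  step 1: λ.λ.(λ.λ.1) (λ.λ.0)
  step 2: λ.λ.λ.λ.λ.0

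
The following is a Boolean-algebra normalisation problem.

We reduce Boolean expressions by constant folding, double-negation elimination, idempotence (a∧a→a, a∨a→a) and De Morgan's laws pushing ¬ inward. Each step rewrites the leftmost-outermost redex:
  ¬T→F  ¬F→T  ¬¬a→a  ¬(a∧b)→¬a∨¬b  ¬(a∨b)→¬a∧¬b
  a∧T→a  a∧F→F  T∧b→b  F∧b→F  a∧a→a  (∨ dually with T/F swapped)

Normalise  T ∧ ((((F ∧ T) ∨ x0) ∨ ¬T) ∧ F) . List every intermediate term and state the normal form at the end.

  start: T ∧ ((((F ∧ T) ∨ x0) ∨ ¬T) ∧ F)
  step 1: (((F ∧ T) ∨ x0) ∨ ¬T) ∧ F
  step 2: F

Answer: normal form = F  (in 2 steps)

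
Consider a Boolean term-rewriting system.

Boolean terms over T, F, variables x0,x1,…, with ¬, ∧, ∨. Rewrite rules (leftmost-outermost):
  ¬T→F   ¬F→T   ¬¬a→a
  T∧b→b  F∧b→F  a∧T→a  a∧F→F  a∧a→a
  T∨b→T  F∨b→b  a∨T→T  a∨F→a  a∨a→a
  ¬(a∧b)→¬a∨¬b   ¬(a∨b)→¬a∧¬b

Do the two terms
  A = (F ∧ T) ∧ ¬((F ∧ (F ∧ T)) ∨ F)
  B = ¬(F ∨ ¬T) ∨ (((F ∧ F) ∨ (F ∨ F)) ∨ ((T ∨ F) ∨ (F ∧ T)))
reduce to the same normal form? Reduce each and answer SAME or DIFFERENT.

Term A:
  start: (F ∧ T) ∧ ¬((F ∧ (F ∧ T)) ∨ F)
  [1] F ∧ ¬((F ∧ (F ∧ T)) ∨ F)
  [2] F

Term B:
  start: ¬(F ∨ ¬T) ∨ (((F ∧ F) ∨ (F ∨ F)) ∨ ((T ∨ F) ∨ (F ∧ T)))
  [1] (¬F ∧ ¬¬T) ∨ (((F ∧ F) ∨ (F ∨ F)) ∨ ((T ∨ F) ∨ (F ∧ T)))
  [2] (T ∧ ¬¬T) ∨ (((F ∧ F) ∨ (F ∨ F)) ∨ ((T ∨ F) ∨ (F ∧ T)))
  [3] ¬¬T ∨ (((F ∧ F) ∨ (F ∨ F)) ∨ ((T ∨ F) ∨ (F ∧ T)))
  [4] T ∨ (((F ∧ F) ∨ (F ∨ F)) ∨ ((T ∨ F) ∨ (F ∧ T)))
  [5] T

Answer: DIFFERENT — A ⇓ F, B ⇓ T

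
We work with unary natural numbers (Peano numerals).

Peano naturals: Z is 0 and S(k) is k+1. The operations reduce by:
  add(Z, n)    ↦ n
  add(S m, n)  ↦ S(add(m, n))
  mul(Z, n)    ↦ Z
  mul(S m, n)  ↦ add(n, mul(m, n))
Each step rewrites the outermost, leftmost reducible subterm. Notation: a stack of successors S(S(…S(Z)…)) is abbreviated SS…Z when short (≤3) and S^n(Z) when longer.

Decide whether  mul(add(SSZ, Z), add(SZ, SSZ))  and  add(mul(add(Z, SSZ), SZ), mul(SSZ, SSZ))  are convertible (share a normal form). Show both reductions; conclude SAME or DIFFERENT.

Term A:
  start: mul(add(SSZ, Z), add(SZ, SSZ))
  step 1: mul(S(add(SZ, Z)), add(SZ, SSZ))
  step 2: add(add(SZ, SSZ), mul(add(SZ, Z), add(SZ, SSZ)))
  step 3: add(S(add(Z, SSZ)), mul(add(SZ, Z), add(SZ, SSZ)))
  step 4: S(add(add(Z, SSZ), mul(add(SZ, Z), add(SZ, SSZ))))
  step 5: S(add(SSZ, mul(add(SZ, Z), add(SZ, SSZ))))
  step 6: S(S(add(SZ, mul(add(SZ, Z), add(SZ, SSZ)))))
  step 7: S(S(S(add(Z, mul(add(SZ, Z), add(SZ, SSZ))))))
  step 8: S(S(S(mul(add(SZ, Z), add(SZ, SSZ)))))
  step 9: S(S(S(mul(S(add(Z, Z)), add(SZ, SSZ)))))
  step 10: S(S(S(add(add(SZ, SSZ), mul(add(Z, Z), add(SZ, SSZ))))))
  step 11: S(S(S(add(S(add(Z, SSZ)), mul(add(Z, Z), add(SZ, SSZ))))))
  step 12: S(S(S(S(add(add(Z, SSZ), mul(add(Z, Z), add(SZ, SSZ)))))))
  step 13: S(S(S(S(add(SSZ, mul(add(Z, Z), add(SZ, SSZ)))))))
  step 14: S(S(S(S(S(add(SZ, mul(add(Z, Z), add(SZ, SSZ))))))))
  step 15: S(S(S(S(S(S(add(Z, mul(add(Z, Z), add(SZ, SSZ)))))))))
  step 16: S(S(S(S(S(S(mul(add(Z, Z), add(SZ, SSZ))))))))
  step 17: S(S(S(S(S(S(mul(Z, add(SZ, SSZ))))))))
  step 18: S^6(Z)

Term B:
  start: add(mul(add(Z, SSZ), SZ), mul(SSZ, SSZ))
  step 1: add(mul(SSZ, SZ), mul(SSZ, SSZ))
  step 2: add(add(SZ, mul(SZ, SZ)), mul(SSZ, SSZ))
  step 3: add(S(add(Z, mul(SZ, SZ))), mul(SSZ, SSZ))
  step 4: S(add(add(Z, mul(SZ, SZ)), mul(SSZ, SSZ)))
  step 5: S(add(mul(SZ, SZ), mul(SSZ, SSZ)))
  step 6: S(add(add(SZ, mul(Z, SZ)), mul(SSZ, SSZ)))
  step 7: S(add(S(add(Z, mul(Z, SZ))), mul(SSZ, SSZ)))
  step 8: S(S(add(add(Z, mul(Z, SZ)), mul(SSZ, SSZ))))
  step 9: S(S(add(mul(Z, SZ), mul(SSZ, SSZ))))
  step 10: S(S(add(Z, mul(SSZ, SSZ))))
  step 11: S(S(mul(SSZ, SSZ)))
  step 12: S(S(add(SSZ, mul(SZ, SSZ))))
  step 13: S(S(S(add(SZ, mul(SZ, SSZ)))))
  step 14: S(S(S(S(add(Z, mul(SZ, SSZ))))))
  step 15: S(S(S(S(mul(SZ, SSZ)))))
  step 16: S(S(S(S(add(SSZ, mul(Z, SSZ))))))
  step 17: S(S(S(S(S(add(SZ, mul(Z, SSZ)))))))
  step 18: S(S(S(S(S(S(add(Z, mul(Z, SSZ))))))))
  step 19: S(S(S(S(S(S(mul(Z, SSZ)))))))
  step 20: S^6(Z)

Answer: SAME — A ⇓ S^6(Z), B ⇓ S^6(Z)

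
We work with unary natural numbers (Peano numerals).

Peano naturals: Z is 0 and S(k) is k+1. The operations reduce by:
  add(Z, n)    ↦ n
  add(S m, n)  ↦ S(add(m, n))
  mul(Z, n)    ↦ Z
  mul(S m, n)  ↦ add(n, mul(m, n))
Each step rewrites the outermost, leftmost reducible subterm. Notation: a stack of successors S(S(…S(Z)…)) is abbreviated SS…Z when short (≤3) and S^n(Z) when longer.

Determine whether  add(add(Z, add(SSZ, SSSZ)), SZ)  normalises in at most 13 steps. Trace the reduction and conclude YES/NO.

  start: add(add(Z, add(SSZ, SSSZ)), SZ)
  →1  add(add(SSZ, SSSZ), SZ)
  →2  add(S(add(SZ, SSSZ)), SZ)
  →3  S(add(add(SZ, SSSZ), SZ))
  →4  S(add(S(add(Z, SSSZ)), SZ))
  →5  S(S(add(add(Z, SSSZ), SZ)))
  →6  S(S(add(SSSZ, SZ)))
  →7  S(S(S(add(SSZ, SZ))))
  →8  S(S(S(S(add(SZ, SZ)))))
  →9  S(S(S(S(S(add(Z, SZ))))))
  →10  S^6(Z)

Answer: YES — reaches normal form S^6(Z) in 10 ≤ 13 steps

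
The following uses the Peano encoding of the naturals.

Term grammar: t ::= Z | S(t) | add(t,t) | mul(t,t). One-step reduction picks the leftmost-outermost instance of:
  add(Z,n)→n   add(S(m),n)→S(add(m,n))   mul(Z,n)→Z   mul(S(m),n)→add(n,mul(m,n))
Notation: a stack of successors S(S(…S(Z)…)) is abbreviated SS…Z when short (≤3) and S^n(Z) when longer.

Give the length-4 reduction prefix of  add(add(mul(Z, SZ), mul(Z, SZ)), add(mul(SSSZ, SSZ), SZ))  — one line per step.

Answer: after 4 steps: add(mul(SSSZ, SSZ), SZ)

Reduction:
  start: add(add(mul(Z, SZ), mul(Z, SZ)), add(mul(SSSZ, SSZ), SZ))
  step 1: add(add(Z, mul(Z, SZ)), add(mul(SSSZ, SSZ), SZ))
  step 2: add(mul(Z, SZ), add(mul(SSSZ, SSZ), SZ))
  step 3: add(Z, add(mul(SSSZ, SSZ), SZ))
  step 4: add(mul(SSSZ, SSZ), SZ)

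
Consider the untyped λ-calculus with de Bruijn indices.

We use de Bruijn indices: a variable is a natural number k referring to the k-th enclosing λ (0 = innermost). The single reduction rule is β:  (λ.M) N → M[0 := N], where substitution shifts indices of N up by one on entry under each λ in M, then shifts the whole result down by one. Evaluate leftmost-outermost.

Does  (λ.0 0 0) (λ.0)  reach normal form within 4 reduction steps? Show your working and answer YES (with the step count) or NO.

Answer: YES — reaches normal form λ.0 in 3 ≤ 4 steps

Working:
  start: (λ.0 0 0) (λ.0)
  →1  (λ.0) (λ.0) (λ.0)
  →2  (λ.0) (λ.0)
  →3  λ.0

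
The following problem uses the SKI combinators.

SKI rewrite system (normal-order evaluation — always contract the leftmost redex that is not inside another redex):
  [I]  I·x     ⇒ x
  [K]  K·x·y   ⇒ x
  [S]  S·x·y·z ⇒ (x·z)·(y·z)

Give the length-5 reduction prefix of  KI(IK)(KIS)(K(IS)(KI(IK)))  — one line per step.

  start: KI(IK)(KIS)(K(IS)(KI(IK)))
  step 1: I(KIS)(K(IS)(KI(IK)))
  step 2: KIS(K(IS)(KI(IK)))
  step 3: I(K(IS)(KI(IK)))
  step 4: K(IS)(KI(IK))
  step 5: IS

Answer: after 5 steps: IS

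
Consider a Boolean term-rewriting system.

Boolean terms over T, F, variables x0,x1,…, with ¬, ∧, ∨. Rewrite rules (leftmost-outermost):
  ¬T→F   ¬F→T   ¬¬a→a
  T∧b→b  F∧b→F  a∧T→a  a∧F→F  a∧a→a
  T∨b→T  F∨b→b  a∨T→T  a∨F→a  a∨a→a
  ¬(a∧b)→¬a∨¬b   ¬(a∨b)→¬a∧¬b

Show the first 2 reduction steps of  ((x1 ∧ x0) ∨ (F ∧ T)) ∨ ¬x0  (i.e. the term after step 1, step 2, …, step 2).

  start: ((x1 ∧ x0) ∨ (F ∧ T)) ∨ ¬x0
  step 1: ((x1 ∧ x0) ∨ F) ∨ ¬x0
  step 2: (x1 ∧ x0) ∨ ¬x0

Answer: after 2 steps: (x1 ∧ x0) ∨ ¬x0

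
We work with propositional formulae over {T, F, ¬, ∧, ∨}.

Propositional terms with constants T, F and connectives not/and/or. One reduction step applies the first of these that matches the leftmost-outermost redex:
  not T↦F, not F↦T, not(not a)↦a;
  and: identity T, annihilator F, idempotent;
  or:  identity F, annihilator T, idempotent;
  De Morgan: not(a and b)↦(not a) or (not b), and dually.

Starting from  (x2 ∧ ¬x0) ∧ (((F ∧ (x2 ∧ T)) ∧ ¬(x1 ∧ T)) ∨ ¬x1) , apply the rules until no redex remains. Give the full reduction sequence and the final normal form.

  start: (x2 ∧ ¬x0) ∧ (((F ∧ (x2 ∧ T)) ∧ ¬(x1 ∧ T)) ∨ ¬x1)
  [1] (x2 ∧ ¬x0) ∧ ((F ∧ ¬(x1 ∧ T)) ∨ ¬x1)
  [2] (x2 ∧ ¬x0) ∧ (F ∨ ¬x1)
  [3] (x2 ∧ ¬x0) ∧ ¬x1

Answer: normal form = (x2 ∧ ¬x0) ∧ ¬x1  (in 3 steps)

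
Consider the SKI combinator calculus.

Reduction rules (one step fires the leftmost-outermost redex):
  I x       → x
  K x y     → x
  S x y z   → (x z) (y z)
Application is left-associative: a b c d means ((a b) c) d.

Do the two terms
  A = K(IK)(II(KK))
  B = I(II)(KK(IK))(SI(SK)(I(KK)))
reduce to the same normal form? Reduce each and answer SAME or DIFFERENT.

Answer: DIFFERENT — A ⇓ K, B ⇓ KK

Reduction:
Term A:
  start: K(IK)(II(KK))
  [1] IK
  [2] K

Term B:
  start: I(II)(KK(IK))(SI(SK)(I(KK)))
  [1] II(KK(IK))(SI(SK)(I(KK)))
  [2] I(KK(IK))(SI(SK)(I(KK)))
  [3] KK(IK)(SI(SK)(I(KK)))
  [4] K(SI(SK)(I(KK)))
  [5] K(I(I(KK))(SK(I(KK))))
  [6] K(I(KK)(SK(I(KK))))
  [7] K(KK(SK(I(KK))))
  [8] KK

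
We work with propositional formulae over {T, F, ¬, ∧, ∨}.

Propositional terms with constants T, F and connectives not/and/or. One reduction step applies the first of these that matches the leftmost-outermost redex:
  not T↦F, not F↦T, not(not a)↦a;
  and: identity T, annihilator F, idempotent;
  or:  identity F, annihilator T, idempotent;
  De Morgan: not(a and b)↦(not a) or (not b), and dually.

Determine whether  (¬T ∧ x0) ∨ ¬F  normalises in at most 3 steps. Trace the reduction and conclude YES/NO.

Answer: NO — after 3 steps the term is ¬F, not yet normal

Reduction:
  start: (¬T ∧ x0) ∨ ¬F
  [1] (F ∧ x0) ∨ ¬F
  [2] F ∨ ¬F
  [3] ¬F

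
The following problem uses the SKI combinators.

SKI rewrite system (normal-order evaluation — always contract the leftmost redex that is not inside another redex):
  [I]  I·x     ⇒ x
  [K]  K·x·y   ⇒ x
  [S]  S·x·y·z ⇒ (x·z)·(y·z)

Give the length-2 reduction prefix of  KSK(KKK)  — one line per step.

  start: KSK(KKK)
  [1] S(KKK)
  [2] SK

Answer: after 2 steps: SK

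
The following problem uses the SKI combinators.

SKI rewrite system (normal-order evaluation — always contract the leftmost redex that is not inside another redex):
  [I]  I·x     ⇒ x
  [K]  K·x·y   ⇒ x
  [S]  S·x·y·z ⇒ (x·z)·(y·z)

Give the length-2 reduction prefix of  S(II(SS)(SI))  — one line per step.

  start: S(II(SS)(SI))
  →1  S(I(SS)(SI))
  →2  S(SS(SI))

Answer: after 2 steps: S(SS(SI))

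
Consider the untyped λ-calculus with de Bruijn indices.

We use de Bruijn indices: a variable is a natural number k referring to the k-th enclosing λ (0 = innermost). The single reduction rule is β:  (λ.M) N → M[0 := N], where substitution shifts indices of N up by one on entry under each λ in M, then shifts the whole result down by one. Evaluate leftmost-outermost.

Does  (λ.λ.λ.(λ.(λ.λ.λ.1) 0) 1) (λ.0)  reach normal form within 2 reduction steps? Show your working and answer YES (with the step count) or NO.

Answer: NO — after 2 steps the term is λ.λ.(λ.λ.λ.1) 1, not yet normal

Working:
  start: (λ.λ.λ.(λ.(λ.λ.λ.1) 0) 1) (λ.0)
  step 1: λ.λ.(λ.(λ.λ.λ.1) 0) 1
  step 2: λ.λ.(λ.λ.λ.1) 1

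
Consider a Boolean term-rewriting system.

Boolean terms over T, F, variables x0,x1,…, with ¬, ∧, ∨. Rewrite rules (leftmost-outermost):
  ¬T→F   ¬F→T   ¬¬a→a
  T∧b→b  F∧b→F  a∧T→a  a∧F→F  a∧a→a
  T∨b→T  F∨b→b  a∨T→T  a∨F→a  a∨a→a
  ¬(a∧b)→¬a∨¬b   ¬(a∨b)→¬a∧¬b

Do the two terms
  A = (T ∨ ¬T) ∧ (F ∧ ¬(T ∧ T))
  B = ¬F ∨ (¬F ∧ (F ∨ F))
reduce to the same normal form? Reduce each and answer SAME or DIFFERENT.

Answer: DIFFERENT — A ⇓ F, B ⇓ T

Working:
Term A:
  start: (T ∨ ¬T) ∧ (F ∧ ¬(T ∧ T))
  step 1: T ∧ (F ∧ ¬(T ∧ T))
  step 2: F ∧ ¬(T ∧ T)
  step 3: F

Term B:
  start: ¬F ∨ (¬F ∧ (F ∨ F))
  step 1: T ∨ (¬F ∧ (F ∨ F))
  step 2: T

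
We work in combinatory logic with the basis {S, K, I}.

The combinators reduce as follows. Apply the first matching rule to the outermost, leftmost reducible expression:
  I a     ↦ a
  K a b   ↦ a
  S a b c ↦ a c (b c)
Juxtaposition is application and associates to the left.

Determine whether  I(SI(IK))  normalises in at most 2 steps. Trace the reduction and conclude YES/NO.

  start: I(SI(IK))
  step 1: SI(IK)
  step 2: SIK

Answer: YES — reaches normal form SIK in 2 ≤ 2 steps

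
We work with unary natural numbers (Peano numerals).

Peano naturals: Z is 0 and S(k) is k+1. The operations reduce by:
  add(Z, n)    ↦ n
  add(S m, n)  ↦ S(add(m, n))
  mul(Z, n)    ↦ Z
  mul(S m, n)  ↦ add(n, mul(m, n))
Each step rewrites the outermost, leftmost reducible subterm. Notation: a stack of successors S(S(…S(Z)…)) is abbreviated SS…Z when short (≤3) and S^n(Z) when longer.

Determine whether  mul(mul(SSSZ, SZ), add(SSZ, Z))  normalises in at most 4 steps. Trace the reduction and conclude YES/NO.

Answer: NO — after 4 steps the term is add(S(add(SZ, Z)), mul(add(Z, mul(SSZ, SZ)), add(SSZ, Z))), not yet normal

Working:
  start: mul(mul(SSSZ, SZ), add(SSZ, Z))
  step 1: mul(add(SZ, mul(SSZ, SZ)), add(SSZ, Z))
  step 2: mul(S(add(Z, mul(SSZ, SZ))), add(SSZ, Z))
  step 3: add(add(SSZ, Z), mul(add(Z, mul(SSZ, SZ)), add(SSZ, Z)))
  step 4: add(S(add(SZ, Z)), mul(add(Z, mul(SSZ, SZ)), add(SSZ, Z)))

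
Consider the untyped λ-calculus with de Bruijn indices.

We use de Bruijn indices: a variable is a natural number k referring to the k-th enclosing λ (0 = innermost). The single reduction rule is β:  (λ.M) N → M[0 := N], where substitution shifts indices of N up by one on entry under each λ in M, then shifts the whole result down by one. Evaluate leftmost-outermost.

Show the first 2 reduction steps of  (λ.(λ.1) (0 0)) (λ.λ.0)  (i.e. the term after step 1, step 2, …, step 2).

Answer: after 2 steps: λ.λ.0

Working:
  start: (λ.(λ.1) (0 0)) (λ.λ.0)
  step 1: (λ.λ.λ.0) ((λ.λ.0) (λ.λ.0))
  step 2: λ.λ.0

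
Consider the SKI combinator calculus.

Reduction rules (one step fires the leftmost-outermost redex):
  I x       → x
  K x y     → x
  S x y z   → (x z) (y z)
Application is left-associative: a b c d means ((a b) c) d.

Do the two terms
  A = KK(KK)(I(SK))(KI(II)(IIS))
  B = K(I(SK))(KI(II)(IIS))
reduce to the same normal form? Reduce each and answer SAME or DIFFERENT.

Answer: SAME — A ⇓ SK, B ⇓ SK

Reduction:
Term A:
  start: KK(KK)(I(SK))(KI(II)(IIS))
  [1] K(I(SK))(KI(II)(IIS))
  [2] I(SK)
  [3] SK

Term B:
  start: K(I(SK))(KI(II)(IIS))
  [1] I(SK)
  [2] SK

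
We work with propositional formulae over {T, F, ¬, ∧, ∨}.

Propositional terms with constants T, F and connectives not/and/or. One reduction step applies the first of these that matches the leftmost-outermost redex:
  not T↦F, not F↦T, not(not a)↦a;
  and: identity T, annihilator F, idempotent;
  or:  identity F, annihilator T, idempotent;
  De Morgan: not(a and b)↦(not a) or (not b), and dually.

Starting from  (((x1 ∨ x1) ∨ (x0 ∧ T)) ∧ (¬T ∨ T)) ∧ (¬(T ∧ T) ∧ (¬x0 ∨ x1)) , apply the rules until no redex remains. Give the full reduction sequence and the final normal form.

Answer: normal form = F  (in 9 steps)

Working:
  start: (((x1 ∨ x1) ∨ (x0 ∧ T)) ∧ (¬T ∨ T)) ∧ (¬(T ∧ T) ∧ (¬x0 ∨ x1))
  [1] ((x1 ∨ (x0 ∧ T)) ∧ (¬T ∨ T)) ∧ (¬(T ∧ T) ∧ (¬x0 ∨ x1))
  [2] ((x1 ∨ x0) ∧ (¬T ∨ T)) ∧ (¬(T ∧ T) ∧ (¬x0 ∨ x1))
  [3] ((x1 ∨ x0) ∧ T) ∧ (¬(T ∧ T) ∧ (¬x0 ∨ x1))
  [4] (x1 ∨ x0) ∧ (¬(T ∧ T) ∧ (¬x0 ∨ x1))
  [5] (x1 ∨ x0) ∧ ((¬T ∨ ¬T) ∧ (¬x0 ∨ x1))
  [6] (x1 ∨ x0) ∧ (¬T ∧ (¬x0 ∨ x1))
  [7] (x1 ∨ x0) ∧ (F ∧ (¬x0 ∨ x1))
  [8] (x1 ∨ x0) ∧ F
  [9] F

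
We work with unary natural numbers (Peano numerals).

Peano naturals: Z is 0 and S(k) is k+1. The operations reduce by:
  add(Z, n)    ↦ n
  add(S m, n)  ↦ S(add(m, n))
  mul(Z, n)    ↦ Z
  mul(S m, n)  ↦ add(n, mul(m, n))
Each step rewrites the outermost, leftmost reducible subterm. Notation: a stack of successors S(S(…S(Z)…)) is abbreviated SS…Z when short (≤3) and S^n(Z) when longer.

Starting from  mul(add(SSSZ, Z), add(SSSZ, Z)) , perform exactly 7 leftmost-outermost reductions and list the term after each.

Answer: after 7 steps: S(S(add(S(add(Z, Z)), mul(add(SSZ, Z), add(SSSZ, Z)))))

Working:
  start: mul(add(SSSZ, Z), add(SSSZ, Z))
  →1  mul(S(add(SSZ, Z)), add(SSSZ, Z))
  →2  add(add(SSSZ, Z), mul(add(SSZ, Z), add(SSSZ, Z)))
  →3  add(S(add(SSZ, Z)), mul(add(SSZ, Z), add(SSSZ, Z)))
  →4  S(add(add(SSZ, Z), mul(add(SSZ, Z), add(SSSZ, Z))))
  →5  S(add(S(add(SZ, Z)), mul(add(SSZ, Z), add(SSSZ, Z))))
  →6  S(S(add(add(SZ, Z), mul(add(SSZ, Z), add(SSSZ, Z)))))
  →7  S(S(add(S(add(Z, Z)), mul(add(SSZ, Z), add(SSSZ, Z)))))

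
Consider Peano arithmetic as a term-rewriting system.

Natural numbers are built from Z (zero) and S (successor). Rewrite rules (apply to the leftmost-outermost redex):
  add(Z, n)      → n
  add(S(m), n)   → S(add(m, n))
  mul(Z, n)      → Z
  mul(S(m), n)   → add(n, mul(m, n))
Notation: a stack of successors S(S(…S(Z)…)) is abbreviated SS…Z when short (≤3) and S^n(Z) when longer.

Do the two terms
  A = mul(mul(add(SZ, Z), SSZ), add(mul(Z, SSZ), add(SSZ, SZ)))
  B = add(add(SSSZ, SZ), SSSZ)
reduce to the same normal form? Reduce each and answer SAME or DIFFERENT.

Term A:
  start: mul(mul(add(SZ, Z), SSZ), add(mul(Z, SSZ), add(SSZ, SZ)))
  [1] mul(mul(S(add(Z, Z)), SSZ), add(mul(Z, SSZ), add(SSZ, SZ)))
  [2] mul(add(SSZ, mul(add(Z, Z), SSZ)), add(mul(Z, SSZ), add(SSZ, SZ)))
  [3] mul(S(add(SZ, mul(add(Z, Z), SSZ))), add(mul(Z, SSZ), add(SSZ, SZ)))
  [4] add(add(mul(Z, SSZ), add(SSZ, SZ)), mul(add(SZ, mul(add(Z, Z), SSZ)), add(mul(Z, SSZ), add(SSZ, SZ))))
  [5] add(add(Z, add(SSZ, SZ)), mul(add(SZ, mul(add(Z, Z), SSZ)), add(mul(Z, SSZ), add(SSZ, SZ))))
  [6] add(add(SSZ, SZ), mul(add(SZ, mul(add(Z, Z), SSZ)), add(mul(Z, SSZ), add(SSZ, SZ))))
  [7] add(S(add(SZ, SZ)), mul(add(SZ, mul(add(Z, Z), SSZ)), add(mul(Z, SSZ), add(SSZ, SZ))))
  [8] S(add(add(SZ, SZ), mul(add(SZ, mul(add(Z, Z), SSZ)), add(mul(Z, SSZ), add(SSZ, SZ)))))
  [9] S(add(S(add(Z, SZ)), mul(add(SZ, mul(add(Z, Z), SSZ)), add(mul(Z, SSZ), add(SSZ, SZ)))))
  [10] S(S(add(add(Z, SZ), mul(add(SZ, mul(add(Z, Z), SSZ)), add(mul(Z, SSZ), add(SSZ, SZ))))))
  [11] S(S(add(SZ, mul(add(SZ, mul(add(Z, Z), SSZ)), add(mul(Z, SSZ), add(SSZ, SZ))))))
  [12] S(S(S(add(Z, mul(add(SZ, mul(add(Z, Z), SSZ)), add(mul(Z, SSZ), add(SSZ, SZ)))))))
  [13] S(S(S(mul(add(SZ, mul(add(Z, Z), SSZ)), add(mul(Z, SSZ), add(SSZ, SZ))))))
  [14] S(S(S(mul(S(add(Z, mul(add(Z, Z), SSZ))), add(mul(Z, SSZ), add(SSZ, SZ))))))
  [15] S(S(S(add(add(mul(Z, SSZ), add(SSZ, SZ)), mul(add(Z, mul(add(Z, Z), SSZ)), add(mul(Z, SSZ), add(SSZ, SZ)))))))
  [16] S(S(S(add(add(Z, add(SSZ, SZ)), mul(add(Z, mul(add(Z, Z), SSZ)), add(mul(Z, SSZ), add(SSZ, SZ)))))))
  [17] S(S(S(add(add(SSZ, SZ), mul(add(Z, mul(add(Z, Z), SSZ)), add(mul(Z, SSZ), add(SSZ, SZ)))))))
  [18] S(S(S(add(S(add(SZ, SZ)), mul(add(Z, mul(add(Z, Z), SSZ)), add(mul(Z, SSZ), add(SSZ, SZ)))))))
  [19] S(S(S(S(add(add(SZ, SZ), mul(add(Z, mul(add(Z, Z), SSZ)), add(mul(Z, SSZ), add(SSZ, SZ))))))))
  [20] S(S(S(S(add(S(add(Z, SZ)), mul(add(Z, mul(add(Z, Z), SSZ)), add(mul(Z, SSZ), add(SSZ, SZ))))))))
  [21] S(S(S(S(S(add(add(Z, SZ), mul(add(Z, mul(add(Z, Z), SSZ)), add(mul(Z, SSZ), add(SSZ, SZ)))))))))
  [22] S(S(S(S(S(add(SZ, mul(add(Z, mul(add(Z, Z), SSZ)), add(mul(Z, SSZ), add(SSZ, SZ)))))))))
  [23] S(S(S(S(S(S(add(Z, mul(add(Z, mul(add(Z, Z), SSZ)), add(mul(Z, SSZ), add(SSZ, SZ))))))))))
  [24] S(S(S(S(S(S(mul(add(Z, mul(add(Z, Z), SSZ)), add(mul(Z, SSZ), add(SSZ, SZ)))))))))
  [25] S(S(S(S(S(S(mul(mul(add(Z, Z), SSZ), add(mul(Z, SSZ), add(SSZ, SZ)))))))))
  [26] S(S(S(S(S(S(mul(mul(Z, SSZ), add(mul(Z, SSZ), add(SSZ, SZ)))))))))
  [27] S(S(S(S(S(S(mul(Z, add(mul(Z, SSZ), add(SSZ, SZ)))))))))
  [28] S^6(Z)

Term B:
  start: add(add(SSSZ, SZ), SSSZ)
  [1] add(S(add(SSZ, SZ)), SSSZ)
  [2] S(add(add(SSZ, SZ), SSSZ))
  [3] S(add(S(add(SZ, SZ)), SSSZ))
  [4] S(S(add(add(SZ, SZ), SSSZ)))
  [5] S(S(add(S(add(Z, SZ)), SSSZ)))
  [6] S(S(S(add(add(Z, SZ), SSSZ))))
  [7] S(S(S(add(SZ, SSSZ))))
  [8] S(S(S(S(add(Z, SSSZ)))))
  [9] S^7(Z)

Answer: DIFFERENT — A ⇓ S^6(Z), B ⇓ S^7(Z)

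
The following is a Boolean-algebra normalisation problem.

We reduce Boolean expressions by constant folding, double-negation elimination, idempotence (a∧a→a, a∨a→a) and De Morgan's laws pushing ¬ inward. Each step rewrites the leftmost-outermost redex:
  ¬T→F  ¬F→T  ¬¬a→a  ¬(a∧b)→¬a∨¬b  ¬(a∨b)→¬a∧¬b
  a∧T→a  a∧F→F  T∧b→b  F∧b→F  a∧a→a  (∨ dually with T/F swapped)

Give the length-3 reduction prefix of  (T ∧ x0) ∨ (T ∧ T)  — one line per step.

Answer: after 3 steps: T

Derivation:
  start: (T ∧ x0) ∨ (T ∧ T)
  →1  x0 ∨ (T ∧ T)
  →2  x0 ∨ T
  →3  T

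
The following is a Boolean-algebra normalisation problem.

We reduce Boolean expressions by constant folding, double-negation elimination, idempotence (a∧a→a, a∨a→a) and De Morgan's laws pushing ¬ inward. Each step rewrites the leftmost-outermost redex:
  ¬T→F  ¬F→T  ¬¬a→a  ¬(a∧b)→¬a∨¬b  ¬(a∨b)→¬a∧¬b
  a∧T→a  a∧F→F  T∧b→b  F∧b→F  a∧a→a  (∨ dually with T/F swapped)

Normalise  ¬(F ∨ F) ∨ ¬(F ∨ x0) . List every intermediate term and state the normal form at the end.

  start: ¬(F ∨ F) ∨ ¬(F ∨ x0)
  step 1: (¬F ∧ ¬F) ∨ ¬(F ∨ x0)
  step 2: ¬F ∨ ¬(F ∨ x0)
  step 3: T ∨ ¬(F ∨ x0)
  step 4: T

Answer: normal form = T  (in 4 steps)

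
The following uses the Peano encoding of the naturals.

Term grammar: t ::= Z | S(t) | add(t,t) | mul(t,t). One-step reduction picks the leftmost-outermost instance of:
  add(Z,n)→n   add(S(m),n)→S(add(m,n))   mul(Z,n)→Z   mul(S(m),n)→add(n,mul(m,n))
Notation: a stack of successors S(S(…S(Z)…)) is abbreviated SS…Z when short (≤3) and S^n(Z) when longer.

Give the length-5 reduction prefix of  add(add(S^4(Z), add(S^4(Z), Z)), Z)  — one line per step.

Answer: after 5 steps: S(S(add(S(add(SZ, add(S^4(Z), Z))), Z)))

Derivation:
  start: add(add(S^4(Z), add(S^4(Z), Z)), Z)
  step 1: add(S(add(SSSZ, add(S^4(Z), Z))), Z)
  step 2: S(add(add(SSSZ, add(S^4(Z), Z)), Z))
  step 3: S(add(S(add(SSZ, add(S^4(Z), Z))), Z))
  step 4: S(S(add(add(SSZ, add(S^4(Z), Z)), Z)))
  step 5: S(S(add(S(add(SZ, add(S^4(Z), Z))), Z)))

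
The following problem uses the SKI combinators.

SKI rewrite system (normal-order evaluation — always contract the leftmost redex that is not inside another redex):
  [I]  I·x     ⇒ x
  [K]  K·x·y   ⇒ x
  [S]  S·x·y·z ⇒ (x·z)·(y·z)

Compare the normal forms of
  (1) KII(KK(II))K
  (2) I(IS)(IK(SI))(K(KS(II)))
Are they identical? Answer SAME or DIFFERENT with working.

Term A:
  start: KII(KK(II))K
  [1] I(KK(II))K
  [2] KK(II)K
  [3] KK

Term B:
  start: I(IS)(IK(SI))(K(KS(II)))
  [1] IS(IK(SI))(K(KS(II)))
  [2] S(IK(SI))(K(KS(II)))
  [3] S(K(SI))(K(KS(II)))
  [4] S(K(SI))(KS)

Answer: DIFFERENT — A ⇓ KK, B ⇓ S(K(SI))(KS)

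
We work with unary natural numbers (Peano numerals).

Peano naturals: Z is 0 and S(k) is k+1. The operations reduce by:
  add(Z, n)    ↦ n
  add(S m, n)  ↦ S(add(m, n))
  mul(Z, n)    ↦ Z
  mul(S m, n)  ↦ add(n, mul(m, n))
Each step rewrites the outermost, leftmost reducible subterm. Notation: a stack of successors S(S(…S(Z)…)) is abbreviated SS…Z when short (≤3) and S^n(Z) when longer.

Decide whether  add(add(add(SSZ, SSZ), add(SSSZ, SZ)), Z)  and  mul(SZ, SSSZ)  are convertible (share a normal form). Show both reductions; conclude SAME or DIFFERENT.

Answer: DIFFERENT — A ⇓ S^8(Z), B ⇓ SSSZ

Derivation:
Term A:
  start: add(add(add(SSZ, SSZ), add(SSSZ, SZ)), Z)
  [1] add(add(S(add(SZ, SSZ)), add(SSSZ, SZ)), Z)
  [2] add(S(add(add(SZ, SSZ), add(SSSZ, SZ))), Z)
  [3] S(add(add(add(SZ, SSZ), add(SSSZ, SZ)), Z))
  [4] S(add(add(S(add(Z, SSZ)), add(SSSZ, SZ)), Z))
  [5] S(add(S(add(add(Z, SSZ), add(SSSZ, SZ))), Z))
  [6] S(S(add(add(add(Z, SSZ), add(SSSZ, SZ)), Z)))
  [7] S(S(add(add(SSZ, add(SSSZ, SZ)), Z)))
  [8] S(S(add(S(add(SZ, add(SSSZ, SZ))), Z)))
  [9] S(S(S(add(add(SZ, add(SSSZ, SZ)), Z))))
  [10] S(S(S(add(S(add(Z, add(SSSZ, SZ))), Z))))
  [11] S(S(S(S(add(add(Z, add(SSSZ, SZ)), Z)))))
  [12] S(S(S(S(add(add(SSSZ, SZ), Z)))))
  [13] S(S(S(S(add(S(add(SSZ, SZ)), Z)))))
  [14] S(S(S(S(S(add(add(SSZ, SZ), Z))))))
  [15] S(S(S(S(S(add(S(add(SZ, SZ)), Z))))))
  [16] S(S(S(S(S(S(add(add(SZ, SZ), Z)))))))
  [17] S(S(S(S(S(S(add(S(add(Z, SZ)), Z)))))))
  [18] S(S(S(S(S(S(S(add(add(Z, SZ), Z))))))))
  [19] S(S(S(S(S(S(S(add(SZ, Z))))))))
  [20] S(S(S(S(S(S(S(S(add(Z, Z)))))))))
  [21] S^8(Z)

Term B:
  start: mul(SZ, SSSZ)
  [1] add(SSSZ, mul(Z, SSSZ))
  [2] S(add(SSZ, mul(Z, SSSZ)))
  [3] S(S(add(SZ, mul(Z, SSSZ))))
  [4] S(S(S(add(Z, mul(Z, SSSZ)))))
  [5] S(S(S(mul(Z, SSSZ))))
  [6] SSSZ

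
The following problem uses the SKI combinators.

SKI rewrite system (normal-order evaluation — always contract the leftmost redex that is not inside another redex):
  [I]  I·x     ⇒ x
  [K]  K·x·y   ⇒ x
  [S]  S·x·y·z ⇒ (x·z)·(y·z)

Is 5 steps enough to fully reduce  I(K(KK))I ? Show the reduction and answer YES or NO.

Answer: YES — reaches normal form KK in 2 ≤ 5 steps

Working:
  start: I(K(KK))I
  step 1: K(KK)I
  step 2: KK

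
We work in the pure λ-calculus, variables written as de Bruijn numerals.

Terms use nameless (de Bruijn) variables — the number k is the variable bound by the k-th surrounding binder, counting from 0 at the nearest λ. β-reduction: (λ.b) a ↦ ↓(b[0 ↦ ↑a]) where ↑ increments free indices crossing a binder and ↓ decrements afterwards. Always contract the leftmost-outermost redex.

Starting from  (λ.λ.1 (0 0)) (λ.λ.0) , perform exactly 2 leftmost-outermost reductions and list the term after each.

Answer: after 2 steps: λ.λ.0

Reduction:
  start: (λ.λ.1 (0 0)) (λ.λ.0)
  →1  λ.(λ.λ.0) (0 0)
  →2  λ.λ.0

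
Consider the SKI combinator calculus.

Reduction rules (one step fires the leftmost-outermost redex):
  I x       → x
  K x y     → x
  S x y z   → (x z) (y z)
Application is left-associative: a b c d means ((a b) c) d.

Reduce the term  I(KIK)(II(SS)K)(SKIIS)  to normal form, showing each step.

  start: I(KIK)(II(SS)K)(SKIIS)
  [1] KIK(II(SS)K)(SKIIS)
  [2] I(II(SS)K)(SKIIS)
  [3] II(SS)K(SKIIS)
  [4] I(SS)K(SKIIS)
  [5] SSK(SKIIS)
  [6] S(SKIIS)(K(SKIIS))
  [7] S(KI(II)S)(K(SKIIS))
  [8] S(IS)(K(SKIIS))
  [9] SS(K(SKIIS))
  [10] SS(K(KI(II)S))
  [11] SS(K(IS))
  [12] SS(KS)

Answer: normal form = SS(KS)  (in 12 steps)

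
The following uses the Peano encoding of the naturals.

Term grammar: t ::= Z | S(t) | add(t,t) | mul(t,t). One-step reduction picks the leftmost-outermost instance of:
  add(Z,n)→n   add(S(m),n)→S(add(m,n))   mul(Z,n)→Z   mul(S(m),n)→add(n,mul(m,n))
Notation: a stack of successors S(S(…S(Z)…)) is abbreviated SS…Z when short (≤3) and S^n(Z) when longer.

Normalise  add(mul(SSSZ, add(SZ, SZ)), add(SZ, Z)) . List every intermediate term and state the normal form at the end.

Answer: normal form = S^7(Z)  (in 28 steps)

Derivation:
  start: add(mul(SSSZ, add(SZ, SZ)), add(SZ, Z))
  [1] add(add(add(SZ, SZ), mul(SSZ, add(SZ, SZ))), add(SZ, Z))
  [2] add(add(S(add(Z, SZ)), mul(SSZ, add(SZ, SZ))), add(SZ, Z))
  [3] add(S(add(add(Z, SZ), mul(SSZ, add(SZ, SZ)))), add(SZ, Z))
  [4] S(add(add(add(Z, SZ), mul(SSZ, add(SZ, SZ))), add(SZ, Z)))
  [5] S(add(add(SZ, mul(SSZ, add(SZ, SZ))), add(SZ, Z)))
  [6] S(add(S(add(Z, mul(SSZ, add(SZ, SZ)))), add(SZ, Z)))
  [7] S(S(add(add(Z, mul(SSZ, add(SZ, SZ))), add(SZ, Z))))
  [8] S(S(add(mul(SSZ, add(SZ, SZ)), add(SZ, Z))))
  [9] S(S(add(add(add(SZ, SZ), mul(SZ, add(SZ, SZ))), add(SZ, Z))))
  [10] S(S(add(add(S(add(Z, SZ)), mul(SZ, add(SZ, SZ))), add(SZ, Z))))
  [11] S(S(add(S(add(add(Z, SZ), mul(SZ, add(SZ, SZ)))), add(SZ, Z))))
  [12] S(S(S(add(add(add(Z, SZ), mul(SZ, add(SZ, SZ))), add(SZ, Z)))))
  [13] S(S(S(add(add(SZ, mul(SZ, add(SZ, SZ))), add(SZ, Z)))))
  [14] S(S(S(add(S(add(Z, mul(SZ, add(SZ, SZ)))), add(SZ, Z)))))
  [15] S(S(S(S(add(add(Z, mul(SZ, add(SZ, SZ))), add(SZ, Z))))))
  [16] S(S(S(S(add(mul(SZ, add(SZ, SZ)), add(SZ, Z))))))
  [17] S(S(S(S(add(add(add(SZ, SZ), mul(Z, add(SZ, SZ))), add(SZ, Z))))))
  [18] S(S(S(S(add(add(S(add(Z, SZ)), mul(Z, add(SZ, SZ))), add(SZ, Z))))))
  [19] S(S(S(S(add(S(add(add(Z, SZ), mul(Z, add(SZ, SZ)))), add(SZ, Z))))))
  [20] S(S(S(S(S(add(add(add(Z, SZ), mul(Z, add(SZ, SZ))), add(SZ, Z)))))))
  [21] S(S(S(S(S(add(add(SZ, mul(Z, add(SZ, SZ))), add(SZ, Z)))))))
  [22] S(S(S(S(S(add(S(add(Z, mul(Z, add(SZ, SZ)))), add(SZ, Z)))))))
  [23] S(S(S(S(S(S(add(add(Z, mul(Z, add(SZ, SZ))), add(SZ, Z))))))))
  [24] S(S(S(S(S(S(add(mul(Z, add(SZ, SZ)), add(SZ, Z))))))))
  [25] S(S(S(S(S(S(add(Z, add(SZ, Z))))))))
  [26] S(S(S(S(S(S(add(SZ, Z)))))))
  [27] S(S(S(S(S(S(S(add(Z, Z))))))))
  [28] S^7(Z)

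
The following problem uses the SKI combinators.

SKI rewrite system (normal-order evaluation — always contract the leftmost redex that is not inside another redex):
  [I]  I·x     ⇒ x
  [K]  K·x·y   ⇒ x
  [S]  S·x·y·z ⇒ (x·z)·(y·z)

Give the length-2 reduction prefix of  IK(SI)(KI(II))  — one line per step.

Answer: after 2 steps: SI

Working:
  start: IK(SI)(KI(II))
  [1] K(SI)(KI(II))
  [2] SI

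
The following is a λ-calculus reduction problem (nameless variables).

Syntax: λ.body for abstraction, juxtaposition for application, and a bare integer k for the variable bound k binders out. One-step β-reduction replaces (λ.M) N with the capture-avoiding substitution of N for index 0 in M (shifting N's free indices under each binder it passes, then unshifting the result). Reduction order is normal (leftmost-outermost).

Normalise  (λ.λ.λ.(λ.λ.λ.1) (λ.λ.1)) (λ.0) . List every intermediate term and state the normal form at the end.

Answer: normal form = λ.λ.λ.λ.1  (in 2 steps)

Reduction:
  start: (λ.λ.λ.(λ.λ.λ.1) (λ.λ.1)) (λ.0)
  →1  λ.λ.(λ.λ.λ.1) (λ.λ.1)
  →2  λ.λ.λ.λ.1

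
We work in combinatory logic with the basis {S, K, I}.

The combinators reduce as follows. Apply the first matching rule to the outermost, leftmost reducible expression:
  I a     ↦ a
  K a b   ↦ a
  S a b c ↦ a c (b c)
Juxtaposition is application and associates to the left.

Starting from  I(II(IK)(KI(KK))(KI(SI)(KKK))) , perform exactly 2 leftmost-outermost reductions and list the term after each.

  start: I(II(IK)(KI(KK))(KI(SI)(KKK)))
  step 1: II(IK)(KI(KK))(KI(SI)(KKK))
  step 2: I(IK)(KI(KK))(KI(SI)(KKK))

Answer: after 2 steps: I(IK)(KI(KK))(KI(SI)(KKK))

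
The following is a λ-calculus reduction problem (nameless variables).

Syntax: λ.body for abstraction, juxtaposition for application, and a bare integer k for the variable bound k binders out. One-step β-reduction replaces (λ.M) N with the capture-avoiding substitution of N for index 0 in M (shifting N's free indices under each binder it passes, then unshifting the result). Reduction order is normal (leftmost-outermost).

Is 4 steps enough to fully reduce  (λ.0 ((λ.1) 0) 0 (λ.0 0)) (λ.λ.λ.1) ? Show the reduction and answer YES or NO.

  start: (λ.0 ((λ.1) 0) 0 (λ.0 0)) (λ.λ.λ.1)
  step 1: (λ.λ.λ.1) ((λ.λ.λ.λ.1) (λ.λ.λ.1)) (λ.λ.λ.1) (λ.0 0)
  step 2: (λ.λ.1) (λ.λ.λ.1) (λ.0 0)
  step 3: (λ.λ.λ.λ.1) (λ.0 0)
  step 4: λ.λ.λ.1

Answer: YES — reaches normal form λ.λ.λ.1 in 4 ≤ 4 steps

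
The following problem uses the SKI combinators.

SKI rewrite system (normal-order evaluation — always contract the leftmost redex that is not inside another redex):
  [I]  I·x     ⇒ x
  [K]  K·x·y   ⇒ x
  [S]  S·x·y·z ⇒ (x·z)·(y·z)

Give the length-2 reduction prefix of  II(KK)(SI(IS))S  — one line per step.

  start: II(KK)(SI(IS))S
  [1] I(KK)(SI(IS))S
  [2] KK(SI(IS))S

Answer: after 2 steps: KK(SI(IS))S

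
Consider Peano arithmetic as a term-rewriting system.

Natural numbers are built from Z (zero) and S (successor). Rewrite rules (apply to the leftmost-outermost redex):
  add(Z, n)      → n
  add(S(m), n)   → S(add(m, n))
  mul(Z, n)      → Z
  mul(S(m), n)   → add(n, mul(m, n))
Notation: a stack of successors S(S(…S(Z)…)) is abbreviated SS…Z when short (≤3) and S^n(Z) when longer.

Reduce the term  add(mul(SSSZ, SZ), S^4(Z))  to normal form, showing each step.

Answer: normal form = S^7(Z)  (in 14 steps)

Derivation:
  start: add(mul(SSSZ, SZ), S^4(Z))
  →1  add(add(SZ, mul(SSZ, SZ)), S^4(Z))
  →2  add(S(add(Z, mul(SSZ, SZ))), S^4(Z))
  →3  S(add(add(Z, mul(SSZ, SZ)), S^4(Z)))
  →4  S(add(mul(SSZ, SZ), S^4(Z)))
  →5  S(add(add(SZ, mul(SZ, SZ)), S^4(Z)))
  →6  S(add(S(add(Z, mul(SZ, SZ))), S^4(Z)))
  →7  S(S(add(add(Z, mul(SZ, SZ)), S^4(Z))))
  →8  S(S(add(mul(SZ, SZ), S^4(Z))))
  →9  S(S(add(add(SZ, mul(Z, SZ)), S^4(Z))))
  →10  S(S(add(S(add(Z, mul(Z, SZ))), S^4(Z))))
  →11  S(S(S(add(add(Z, mul(Z, SZ)), S^4(Z)))))
  →12  S(S(S(add(mul(Z, SZ), S^4(Z)))))
  →13  S(S(S(add(Z, S^4(Z)))))
  →14  S^7(Z)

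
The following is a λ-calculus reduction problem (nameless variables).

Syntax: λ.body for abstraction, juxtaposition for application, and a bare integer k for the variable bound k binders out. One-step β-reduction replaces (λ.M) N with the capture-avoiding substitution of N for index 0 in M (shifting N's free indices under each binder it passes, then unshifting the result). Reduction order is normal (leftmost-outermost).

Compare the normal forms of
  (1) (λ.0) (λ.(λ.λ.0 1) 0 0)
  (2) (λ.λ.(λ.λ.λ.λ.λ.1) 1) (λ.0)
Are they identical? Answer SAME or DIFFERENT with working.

Answer: DIFFERENT — A ⇓ λ.0 0, B ⇓ λ.λ.λ.λ.λ.1

Working:
Term A:
  start: (λ.0) (λ.(λ.λ.0 1) 0 0)
  step 1: λ.(λ.λ.0 1) 0 0
  step 2: λ.(λ.0 1) 0
  step 3: λ.0 0

Term B:
  start: (λ.λ.(λ.λ.λ.λ.λ.1) 1) (λ.0)
  step 1: λ.(λ.λ.λ.λ.λ.1) (λ.0)
  step 2: λ.λ.λ.λ.λ.1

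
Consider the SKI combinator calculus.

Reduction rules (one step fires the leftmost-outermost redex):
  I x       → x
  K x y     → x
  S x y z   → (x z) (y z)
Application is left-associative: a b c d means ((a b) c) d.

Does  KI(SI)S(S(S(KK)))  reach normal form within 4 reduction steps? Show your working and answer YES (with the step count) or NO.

  start: KI(SI)S(S(S(KK)))
  [1] IS(S(S(KK)))
  [2] S(S(S(KK)))

Answer: YES — reaches normal form S(S(S(KK))) in 2 ≤ 4 steps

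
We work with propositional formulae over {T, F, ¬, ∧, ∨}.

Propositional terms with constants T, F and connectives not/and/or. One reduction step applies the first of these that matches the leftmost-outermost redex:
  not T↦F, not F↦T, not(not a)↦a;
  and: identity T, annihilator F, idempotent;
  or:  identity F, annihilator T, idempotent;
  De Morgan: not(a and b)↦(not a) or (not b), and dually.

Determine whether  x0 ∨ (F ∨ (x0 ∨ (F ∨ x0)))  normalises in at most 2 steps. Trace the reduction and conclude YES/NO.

  start: x0 ∨ (F ∨ (x0 ∨ (F ∨ x0)))
  step 1: x0 ∨ (x0 ∨ (F ∨ x0))
  step 2: x0 ∨ (x0 ∨ x0)

Answer: NO — after 2 steps the term is x0 ∨ (x0 ∨ x0), not yet normal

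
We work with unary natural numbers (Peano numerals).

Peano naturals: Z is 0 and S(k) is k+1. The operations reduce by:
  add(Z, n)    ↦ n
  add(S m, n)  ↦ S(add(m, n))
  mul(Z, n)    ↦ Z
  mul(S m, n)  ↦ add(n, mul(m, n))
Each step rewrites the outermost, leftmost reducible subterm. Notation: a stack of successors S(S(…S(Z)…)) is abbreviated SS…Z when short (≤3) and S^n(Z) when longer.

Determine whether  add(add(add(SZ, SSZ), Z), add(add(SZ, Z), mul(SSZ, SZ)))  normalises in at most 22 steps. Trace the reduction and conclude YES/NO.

  start: add(add(add(SZ, SSZ), Z), add(add(SZ, Z), mul(SSZ, SZ)))
  step 1: add(add(S(add(Z, SSZ)), Z), add(add(SZ, Z), mul(SSZ, SZ)))
  step 2: add(S(add(add(Z, SSZ), Z)), add(add(SZ, Z), mul(SSZ, SZ)))
  step 3: S(add(add(add(Z, SSZ), Z), add(add(SZ, Z), mul(SSZ, SZ))))
  step 4: S(add(add(SSZ, Z), add(add(SZ, Z), mul(SSZ, SZ))))
  step 5: S(add(S(add(SZ, Z)), add(add(SZ, Z), mul(SSZ, SZ))))
  step 6: S(S(add(add(SZ, Z), add(add(SZ, Z), mul(SSZ, SZ)))))
  step 7: S(S(add(S(add(Z, Z)), add(add(SZ, Z), mul(SSZ, SZ)))))
  step 8: S(S(S(add(add(Z, Z), add(add(SZ, Z), mul(SSZ, SZ))))))
  step 9: S(S(S(add(Z, add(add(SZ, Z), mul(SSZ, SZ))))))
  step 10: S(S(S(add(add(SZ, Z), mul(SSZ, SZ)))))
  step 11: S(S(S(add(S(add(Z, Z)), mul(SSZ, SZ)))))
  step 12: S(S(S(S(add(add(Z, Z), mul(SSZ, SZ))))))
  step 13: S(S(S(S(add(Z, mul(SSZ, SZ))))))
  step 14: S(S(S(S(mul(SSZ, SZ)))))
  step 15: S(S(S(S(add(SZ, mul(SZ, SZ))))))
  step 16: S(S(S(S(S(add(Z, mul(SZ, SZ)))))))
  step 17: S(S(S(S(S(mul(SZ, SZ))))))
  step 18: S(S(S(S(S(add(SZ, mul(Z, SZ)))))))
  step 19: S(S(S(S(S(S(add(Z, mul(Z, SZ))))))))
  step 20: S(S(S(S(S(S(mul(Z, SZ)))))))
  step 21: S^6(Z)

Answer: YES — reaches normal form S^6(Z) in 21 ≤ 22 steps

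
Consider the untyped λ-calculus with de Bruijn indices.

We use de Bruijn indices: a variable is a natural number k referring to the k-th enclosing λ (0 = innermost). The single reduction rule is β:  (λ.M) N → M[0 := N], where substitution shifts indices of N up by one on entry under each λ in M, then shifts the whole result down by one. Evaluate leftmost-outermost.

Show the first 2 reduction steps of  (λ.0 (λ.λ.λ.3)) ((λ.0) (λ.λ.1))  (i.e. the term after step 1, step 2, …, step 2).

  start: (λ.0 (λ.λ.λ.3)) ((λ.0) (λ.λ.1))
  →1  (λ.0) (λ.λ.1) (λ.λ.λ.(λ.0) (λ.λ.1))
  →2  (λ.λ.1) (λ.λ.λ.(λ.0) (λ.λ.1))

Answer: after 2 steps: (λ.λ.1) (λ.λ.λ.(λ.0) (λ.λ.1))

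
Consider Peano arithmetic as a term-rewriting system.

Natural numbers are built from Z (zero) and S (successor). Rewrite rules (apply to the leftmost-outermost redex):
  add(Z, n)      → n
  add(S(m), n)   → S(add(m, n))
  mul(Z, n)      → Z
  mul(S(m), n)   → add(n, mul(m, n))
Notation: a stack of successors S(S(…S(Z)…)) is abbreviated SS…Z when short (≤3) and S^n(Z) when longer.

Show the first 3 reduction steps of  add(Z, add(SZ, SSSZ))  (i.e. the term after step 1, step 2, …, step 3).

  start: add(Z, add(SZ, SSSZ))
  step 1: add(SZ, SSSZ)
  step 2: S(add(Z, SSSZ))
  step 3: S^4(Z)

Answer: after 3 steps: S^4(Z)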